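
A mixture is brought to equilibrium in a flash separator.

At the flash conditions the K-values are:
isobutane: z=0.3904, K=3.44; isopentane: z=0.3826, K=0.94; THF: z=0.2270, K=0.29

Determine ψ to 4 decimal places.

Material balance + equilibrium reduce to Σ zᵢ(Kᵢ−1)/(1+ψ(Kᵢ−1)) = 0.
Check two-phase: ΣzᵢKᵢ = 1.7685 > 1 and Σzᵢ/Kᵢ = 1.3033 > 1, so g(0) = 0.7685 > 0 and g(1) = -0.3033 < 0.
Newton iteration, ψ⁰ = 0.5:
  ψ = 0.5000: g = 0.15555, g' = -0.7481 → ψ = 0.7079
  ψ = 0.7079: g = 0.00126, g' = -0.7765 → ψ = 0.7095
Converged at ψ = 0.7095.

ψ = 0.7095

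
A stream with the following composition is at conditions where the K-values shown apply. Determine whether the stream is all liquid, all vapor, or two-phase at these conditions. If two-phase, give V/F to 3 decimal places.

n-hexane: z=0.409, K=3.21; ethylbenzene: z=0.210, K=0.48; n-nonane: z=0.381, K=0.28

ΣzᵢKᵢ = 1.520; Σzᵢ/Kᵢ = 1.926.
Both exceed 1, so a two-phase solution exists.
Newton–Raphson from ψ = 0.5:
  ψ = 0.500: g = -0.1468, g' = -1.037 → ψ = 0.358
  ψ = 0.358: g = 0.0004, g' = -1.067 → ψ = 0.359
Converged at ψ = 0.359.

two-phase, V/F = 0.359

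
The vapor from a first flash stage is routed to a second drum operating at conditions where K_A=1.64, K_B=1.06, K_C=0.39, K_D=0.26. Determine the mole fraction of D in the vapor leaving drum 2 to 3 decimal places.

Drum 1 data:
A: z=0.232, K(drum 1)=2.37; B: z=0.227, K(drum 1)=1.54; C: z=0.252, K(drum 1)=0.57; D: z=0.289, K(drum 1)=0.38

y_D (drum 2) = 0.042

Drum 1:
Let ψ₁ = V/F and solve Σ zᵢ(Kᵢ−1)/(1+ψ₁(Kᵢ−1)) = 0.
Feasibility: ΣzᵢKᵢ = 1.153, Σzᵢ/Kᵢ = 1.448 — both > 1, two phases present.
Newton–Raphson from ψ₁ = 0.5:
  ψ₁ = 0.500: g = -0.1126, g' = -0.503 → ψ₁ = 0.276
  ψ₁ = 0.276: g = -0.0020, g' = -0.501 → ψ₁ = 0.272
Converged at ψ₁ = 0.272.
Drum-1 compositions:
  A: x = 0.169, y = 0.400
  B: x = 0.198, y = 0.305
  C: x = 0.285, y = 0.163
  D: x = 0.348, y = 0.132
Drum-2 feed = drum-1 vapor: z₂ = (0.4004, 0.3048, 0.1627, 0.1321).
Drum 2:
Let ψ₂ = V/F and solve Σ zᵢ(Kᵢ−1)/(1+ψ₂(Kᵢ−1)) = 0.
Check two-phase: ΣzᵢKᵢ = 1.078 > 1 and Σzᵢ/Kᵢ = 1.457 > 1, so g(0) = 0.078 > 0 and g(1) = -0.457 < 0.
Newton iteration, ψ₂⁰ = 0.47:
  ψ₂ = 0.470: g = -0.0743, g' = -0.387 → ψ₂ = 0.278
  ψ₂ = 0.278: g = -0.0071, g' = -0.322 → ψ₂ = 0.256
Converged at ψ₂ = 0.256.
  A: x = 0.344, y = 0.564
  B: x = 0.300, y = 0.318
  C: x = 0.193, y = 0.075
  D: x = 0.163, y = 0.042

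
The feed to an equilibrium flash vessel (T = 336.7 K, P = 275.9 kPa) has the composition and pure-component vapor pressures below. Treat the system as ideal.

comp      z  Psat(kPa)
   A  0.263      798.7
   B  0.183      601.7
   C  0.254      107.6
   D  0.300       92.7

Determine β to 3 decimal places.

β = 0.345

Raoult's law: Kᵢ = Pᵢˢᵃᵗ/P = Pᵢˢᵃᵗ/275.9.
  K_A = 798.7/275.9 = 2.89489, K_B = 601.7/275.9 = 2.18086, K_C = 107.6/275.9 = 0.39000, K_D = 92.7/275.9 = 0.33599
Material balance + equilibrium reduce to Σ zᵢ(Kᵢ−1)/(1+β(Kᵢ−1)) = 0.
g(0) = ΣzᵢKᵢ − 1 = 0.360 and g(1) = 1 − Σzᵢ/Kᵢ = -0.719, so a root lies in (0, 1).
Newton–Raphson from β = 0.5:
  β = 0.500: g = -0.1294, g' = -0.842 → β = 0.346
  β = 0.346: g = -0.0009, g' = -0.848 → β = 0.345
Converged at β = 0.345.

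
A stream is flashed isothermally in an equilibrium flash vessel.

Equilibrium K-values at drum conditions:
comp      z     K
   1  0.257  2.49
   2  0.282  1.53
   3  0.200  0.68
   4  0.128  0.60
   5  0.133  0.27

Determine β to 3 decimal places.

β = 0.592

Let β = V/F and solve Σ zᵢ(Kᵢ−1)/(1+β(Kᵢ−1)) = 0.
g(0) = ΣzᵢKᵢ − 1 = 0.320 and g(1) = 1 − Σzᵢ/Kᵢ = -0.288, so a root lies in (0, 1).
Newton iteration, β⁰ = 0.35:
  β = 0.350: g = 0.1157, g' = -0.484 → β = 0.589
  β = 0.589: g = 0.0017, g' = -0.492 → β = 0.592
Converged at β = 0.592.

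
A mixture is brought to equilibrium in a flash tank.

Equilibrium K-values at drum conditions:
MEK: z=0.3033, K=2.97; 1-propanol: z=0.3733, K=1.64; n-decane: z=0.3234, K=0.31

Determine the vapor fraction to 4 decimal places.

ψ = 0.6817

Rachford–Rice: g(ψ) = Σ zᵢ(Kᵢ−1)/(1+ψ(Kᵢ−1)) = 0.
Check two-phase: ΣzᵢKᵢ = 1.6133 > 1 and Σzᵢ/Kᵢ = 1.3730 > 1, so g(0) = 0.6133 > 0 and g(1) = -0.3730 < 0.
Iterate (Newton) starting at ψ = 0.54:
  ψ = 0.5400: g = 0.11140, g' = -0.7520 → ψ = 0.6881
  ψ = 0.6881: g = -0.00538, g' = -0.8441 → ψ = 0.6818
  ψ = 0.6818: g = -0.00002, g' = -0.8375 → ψ = 0.6817
Converged at ψ = 0.6817.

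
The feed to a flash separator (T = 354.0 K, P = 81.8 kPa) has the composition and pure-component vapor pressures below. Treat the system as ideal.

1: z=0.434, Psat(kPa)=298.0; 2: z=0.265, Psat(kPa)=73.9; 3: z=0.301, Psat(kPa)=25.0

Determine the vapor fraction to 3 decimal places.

ψ = 0.665

Raoult's law: Kᵢ = Pᵢˢᵃᵗ/P = Pᵢˢᵃᵗ/81.8.
  K_1 = 298.0/81.8 = 3.64303, K_2 = 73.9/81.8 = 0.90342, K_3 = 25.0/81.8 = 0.30562
Material balance + equilibrium reduce to Σ zᵢ(Kᵢ−1)/(1+ψ(Kᵢ−1)) = 0.
Check two-phase: ΣzᵢKᵢ = 1.912 > 1 and Σzᵢ/Kᵢ = 1.397 > 1, so g(0) = 0.912 > 0 and g(1) = -0.397 < 0.
Iterate (Newton) starting at ψ = 0.57:
  ψ = 0.570: g = 0.0846, g' = -0.883 → ψ = 0.666
  ψ = 0.666: g = -0.0005, g' = -0.903 → ψ = 0.665
Converged at ψ = 0.665.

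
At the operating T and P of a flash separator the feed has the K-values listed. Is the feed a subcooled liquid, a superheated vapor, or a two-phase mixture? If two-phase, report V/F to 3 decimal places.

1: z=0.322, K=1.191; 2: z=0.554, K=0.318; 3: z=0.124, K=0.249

ΣzᵢKᵢ = 0.591; Σzᵢ/Kᵢ = 2.510.
Since ΣzᵢKᵢ < 1 the mixture is below its bubble point — single liquid phase.

subcooled liquid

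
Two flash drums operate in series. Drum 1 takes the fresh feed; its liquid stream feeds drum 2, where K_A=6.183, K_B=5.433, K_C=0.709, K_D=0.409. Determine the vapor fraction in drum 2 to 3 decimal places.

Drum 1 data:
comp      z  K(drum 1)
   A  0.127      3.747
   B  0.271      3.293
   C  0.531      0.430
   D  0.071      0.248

V/F (drum 2) = 0.413

Drum 1:
Material balance + equilibrium reduce to Σ zᵢ(Kᵢ−1)/(1+ψ₁(Kᵢ−1)) = 0.
Check two-phase: ΣzᵢKᵢ = 1.614 > 1 and Σzᵢ/Kᵢ = 1.637 > 1, so g(0) = 0.614 > 0 and g(1) = -0.637 < 0.
Newton iteration, ψ₁⁰ = 0.5:
  ψ₁ = 0.500: g = -0.0724, g' = -0.920 → ψ₁ = 0.421
  ψ₁ = 0.421: g = 0.0013, g' = -0.959 → ψ₁ = 0.423
Converged at ψ₁ = 0.423.
Drum-1 compositions:
  A: x = 0.059, y = 0.220
  B: x = 0.138, y = 0.453
  C: x = 0.700, y = 0.301
  D: x = 0.104, y = 0.026
Drum-2 feed = drum-1 liquid: z₂ = (0.0588, 0.1376, 0.6995, 0.1041).
Drum 2:
Material balance + equilibrium reduce to Σ zᵢ(Kᵢ−1)/(1+ψ₂(Kᵢ−1)) = 0.
Feasibility: ΣzᵢKᵢ = 1.650, Σzᵢ/Kᵢ = 1.276 — both > 1, two phases present.
Newton–Raphson from ψ₂ = 0.5:
  ψ₂ = 0.500: g = -0.0511, g' = -0.538 → ψ₂ = 0.405
  ψ₂ = 0.405: g = 0.0048, g' = -0.649 → ψ₂ = 0.413
Converged at ψ₂ = 0.413.
  A: x = 0.019, y = 0.116
  B: x = 0.049, y = 0.264
  C: x = 0.795, y = 0.564
  D: x = 0.138, y = 0.056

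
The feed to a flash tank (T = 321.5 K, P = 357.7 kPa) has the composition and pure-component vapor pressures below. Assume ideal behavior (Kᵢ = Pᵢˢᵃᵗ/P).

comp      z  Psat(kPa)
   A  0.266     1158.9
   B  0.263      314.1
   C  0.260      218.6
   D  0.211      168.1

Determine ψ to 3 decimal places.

Raoult's law: Kᵢ = Pᵢˢᵃᵗ/P = Pᵢˢᵃᵗ/357.7.
  K_A = 1158.9/357.7 = 3.23987, K_B = 314.1/357.7 = 0.87811, K_C = 218.6/357.7 = 0.61113, K_D = 168.1/357.7 = 0.46995
Material balance + equilibrium reduce to Σ zᵢ(Kᵢ−1)/(1+ψ(Kᵢ−1)) = 0.
Check two-phase: ΣzᵢKᵢ = 1.351 > 1 and Σzᵢ/Kᵢ = 1.256 > 1, so g(0) = 0.351 > 0 and g(1) = -0.256 < 0.
Newton iteration, ψ⁰ = 0.5:
  ψ = 0.500: g = -0.0308, g' = -0.472 → ψ = 0.435
  ψ = 0.435: g = 0.0010, g' = -0.504 → ψ = 0.437
Converged at ψ = 0.437.

ψ = 0.437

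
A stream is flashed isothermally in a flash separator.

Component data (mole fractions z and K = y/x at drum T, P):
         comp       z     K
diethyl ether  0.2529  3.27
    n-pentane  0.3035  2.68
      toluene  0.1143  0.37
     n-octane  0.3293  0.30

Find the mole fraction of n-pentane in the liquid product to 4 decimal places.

x_n-pentane = 0.1531

Rachford–Rice: g(V/F) = Σ zᵢ(Kᵢ−1)/(1+V/F(Kᵢ−1)) = 0.
g(0) = ΣzᵢKᵢ − 1 = 0.7814 and g(1) = 1 − Σzᵢ/Kᵢ = -0.5972, so a root lies in (0, 1).
Iterate (Newton) starting at V/F = 0.47:
  V/F = 0.4700: g = 0.11683, g' = -1.0224 → V/F = 0.5843
  V/F = 0.5843: g = 0.00011, g' = -1.0345 → V/F = 0.5844
Converged at V/F = 0.5844.
Compositions from xᵢ = zᵢ/(1+V/F(Kᵢ−1)), yᵢ = Kᵢxᵢ:
  diethyl ether: x = 0.1087, y = 0.3555
  n-pentane: x = 0.1531, y = 0.4104
  toluene: x = 0.1809, y = 0.0669
  n-octane: x = 0.5573, y = 0.1672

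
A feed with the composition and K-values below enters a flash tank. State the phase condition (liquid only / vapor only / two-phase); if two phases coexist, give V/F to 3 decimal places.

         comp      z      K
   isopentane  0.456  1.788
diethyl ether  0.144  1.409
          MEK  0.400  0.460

ΣzᵢKᵢ = 1.202; Σzᵢ/Kᵢ = 1.227.
Both exceed 1, so a two-phase solution exists.
Rachford–Rice: g(ψ) = Σ zᵢ(Kᵢ−1)/(1+ψ(Kᵢ−1)) = 0.
Newton–Raphson from ψ = 0.31:
  ψ = 0.310: g = 0.0816, g' = -0.370 → ψ = 0.531
  ψ = 0.531: g = -0.0009, g' = -0.386 → ψ = 0.528
Converged at ψ = 0.528.

two-phase, V/F = 0.528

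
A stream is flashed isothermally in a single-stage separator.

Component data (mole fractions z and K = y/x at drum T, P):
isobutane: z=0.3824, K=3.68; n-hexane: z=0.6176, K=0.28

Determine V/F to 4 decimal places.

V/F = 0.3007

Material balance + equilibrium reduce to Σ zᵢ(Kᵢ−1)/(1+V/F(Kᵢ−1)) = 0.
Check two-phase: ΣzᵢKᵢ = 1.5802 > 1 and Σzᵢ/Kᵢ = 2.3096 > 1, so g(0) = 0.5802 > 0 and g(1) = -1.3096 < 0.
Iterate (Newton) starting at V/F = 0.43:
  V/F = 0.4300: g = -0.16794, g' = -1.2645 → V/F = 0.2972
  V/F = 0.2972: g = 0.00475, g' = -1.3692 → V/F = 0.3007
Converged at V/F = 0.3007.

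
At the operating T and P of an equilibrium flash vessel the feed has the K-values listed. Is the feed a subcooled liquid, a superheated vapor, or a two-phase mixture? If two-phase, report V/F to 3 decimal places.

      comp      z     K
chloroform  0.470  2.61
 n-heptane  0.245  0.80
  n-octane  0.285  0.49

two-phase, V/F = 0.858

ΣzᵢKᵢ = 1.562; Σzᵢ/Kᵢ = 1.068.
Both exceed 1, so a two-phase solution exists.
Let ψ = V/F and solve Σ zᵢ(Kᵢ−1)/(1+ψ(Kᵢ−1)) = 0.
Newton iteration, ψ⁰ = 0.5:
  ψ = 0.500: g = 0.1697, g' = -0.520 → ψ = 0.827
  ψ = 0.827: g = 0.0147, g' = -0.460 → ψ = 0.858
Converged at ψ = 0.858.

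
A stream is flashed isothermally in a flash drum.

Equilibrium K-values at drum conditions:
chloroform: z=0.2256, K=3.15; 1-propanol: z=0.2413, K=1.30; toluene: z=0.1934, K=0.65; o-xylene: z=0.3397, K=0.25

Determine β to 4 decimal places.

β = 0.2437

Newton–Raphson from β = 0.36:
  β = 0.3600: g = -0.08771, g' = -0.7386 → β = 0.2413
  β = 0.2413: g = 0.00189, g' = -0.7841 → β = 0.2437
Converged at β = 0.2437.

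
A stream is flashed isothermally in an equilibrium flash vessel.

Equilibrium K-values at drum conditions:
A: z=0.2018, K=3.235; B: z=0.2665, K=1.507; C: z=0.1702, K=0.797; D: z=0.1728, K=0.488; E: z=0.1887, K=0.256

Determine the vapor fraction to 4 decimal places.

ψ = 0.4028

Let ψ = V/F and solve Σ zᵢ(Kᵢ−1)/(1+ψ(Kᵢ−1)) = 0.
Feasibility: ΣzᵢKᵢ = 1.3227, Σzᵢ/Kᵢ = 1.5440 — both > 1, two phases present.
Newton iteration, ψ⁰ = 0.5:
  ψ = 0.5000: g = -0.06014, g' = -0.6238 → ψ = 0.4036
  ψ = 0.4036: g = -0.00050, g' = -0.6195 → ψ = 0.4028
Converged at ψ = 0.4028.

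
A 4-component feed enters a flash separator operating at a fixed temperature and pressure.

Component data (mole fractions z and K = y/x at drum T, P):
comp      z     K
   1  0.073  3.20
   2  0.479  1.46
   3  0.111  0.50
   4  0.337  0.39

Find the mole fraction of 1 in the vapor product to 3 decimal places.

y_1 = 0.153

Rachford–Rice: g(ψ) = Σ zᵢ(Kᵢ−1)/(1+ψ(Kᵢ−1)) = 0.
Check two-phase: ΣzᵢKᵢ = 1.120 > 1 and Σzᵢ/Kᵢ = 1.437 > 1, so g(0) = 0.120 > 0 and g(1) = -0.437 < 0.
Iterate (Newton) starting at ψ = 0.5:
  ψ = 0.500: g = -0.1142, g' = -0.456 → ψ = 0.250
  ψ = 0.250: g = -0.0046, g' = -0.439 → ψ = 0.239
Converged at ψ = 0.239.
Compositions from xᵢ = zᵢ/(1+ψ(Kᵢ−1)), yᵢ = Kᵢxᵢ:
  1: x = 0.048, y = 0.153
  2: x = 0.432, y = 0.630
  3: x = 0.126, y = 0.063
  4: x = 0.395, y = 0.154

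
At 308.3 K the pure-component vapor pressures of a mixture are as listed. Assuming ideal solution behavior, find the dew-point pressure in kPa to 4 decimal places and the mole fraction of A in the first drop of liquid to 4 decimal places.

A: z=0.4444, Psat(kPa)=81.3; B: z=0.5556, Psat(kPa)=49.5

At the dew point ψ → 1, so Σzᵢ/Kᵢ = 1 with Kᵢ = Pᵢˢᵃᵗ/P ⇒ 1/P = Σzᵢ/Pᵢˢᵃᵗ.
1/P = 0.4444/81.3 + 0.5556/49.5 = 0.0166904 ⇒ P = 59.9146 kPa
xᵢ = zᵢP/Pᵢˢᵃᵗ ⇒ x_A = 0.4444·59.9146/81.3 = 0.3275

Pdew = 59.9146 kPa, x_A = 0.3275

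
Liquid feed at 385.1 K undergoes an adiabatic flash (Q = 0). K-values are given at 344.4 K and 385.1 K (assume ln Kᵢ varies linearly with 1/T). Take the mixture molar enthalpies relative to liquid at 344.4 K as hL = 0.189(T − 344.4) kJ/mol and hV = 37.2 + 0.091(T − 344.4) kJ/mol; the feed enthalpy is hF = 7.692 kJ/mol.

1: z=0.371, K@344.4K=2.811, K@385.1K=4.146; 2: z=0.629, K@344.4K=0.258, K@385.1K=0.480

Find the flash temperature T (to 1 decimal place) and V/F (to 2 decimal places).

Adiabatic flash: solve Rachford–Rice at each trial T, then check hF = ψ·hV(T) + (1−ψ)·hL(T).
  T = 344.4 K: K = (2.811, 0.258), RR gives ψ = 0.153, H_out = 5.680 kJ/mol
  T = 385.1 K: K = (4.146, 0.480), RR gives ψ = 0.514, H_out = 24.747 kJ/mol
  T = 364.8 K: K = (3.453, 0.358), RR gives ψ = 0.322, H_out = 15.181 kJ/mol
  T = 354.6 K: K = (3.125, 0.305), RR gives ψ = 0.238, H_out = 10.548 kJ/mol
  T = 349.5 K: K = (2.966, 0.281), RR gives ψ = 0.196, H_out = 8.161 kJ/mol
  T = 346.9 K: K = (2.886, 0.269), RR gives ψ = 0.174, H_out = 6.910 kJ/mol
  T = 348.2 K: K = (2.926, 0.275), RR gives ψ = 0.185, H_out = 7.539 kJ/mol
Linear interpolation between T = 348.2 (H_out = 7.539) and T = 349.5 (H_out = 8.161) on hF = 7.692 gives T ≈ 348.5 K, at which ψ = 0.19.

T = 348.5 K, V/F = 0.19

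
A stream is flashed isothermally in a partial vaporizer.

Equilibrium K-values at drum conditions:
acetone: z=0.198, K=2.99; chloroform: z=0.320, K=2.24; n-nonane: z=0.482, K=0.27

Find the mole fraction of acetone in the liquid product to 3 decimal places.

Material balance + equilibrium reduce to Σ zᵢ(Kᵢ−1)/(1+ψ(Kᵢ−1)) = 0.
Feasibility: ΣzᵢKᵢ = 1.439, Σzᵢ/Kᵢ = 1.994 — both > 1, two phases present.
Iterate (Newton) starting at ψ = 0.49:
  ψ = 0.490: g = -0.1015, g' = -1.014 → ψ = 0.390
  ψ = 0.390: g = -0.0025, g' = -0.974 → ψ = 0.387
Converged at ψ = 0.387.
Compositions from xᵢ = zᵢ/(1+ψ(Kᵢ−1)), yᵢ = Kᵢxᵢ:
  acetone: x = 0.112, y = 0.334
  chloroform: x = 0.216, y = 0.484
  n-nonane: x = 0.672, y = 0.181

x_acetone = 0.112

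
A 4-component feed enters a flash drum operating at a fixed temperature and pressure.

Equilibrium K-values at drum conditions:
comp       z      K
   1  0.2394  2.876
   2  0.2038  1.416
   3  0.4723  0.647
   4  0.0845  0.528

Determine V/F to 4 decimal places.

Rachford–Rice: g(V/F) = Σ zᵢ(Kᵢ−1)/(1+V/F(Kᵢ−1)) = 0.
Check two-phase: ΣzᵢKᵢ = 1.3273 > 1 and Σzᵢ/Kᵢ = 1.1172 > 1, so g(0) = 0.3273 > 0 and g(1) = -0.1172 < 0.
Iterate (Newton) starting at V/F = 0.5:
  V/F = 0.5000: g = 0.04726, g' = -0.3675 → V/F = 0.6286
  V/F = 0.6286: g = 0.00232, g' = -0.3348 → V/F = 0.6355
Converged at V/F = 0.6355.

V/F = 0.6355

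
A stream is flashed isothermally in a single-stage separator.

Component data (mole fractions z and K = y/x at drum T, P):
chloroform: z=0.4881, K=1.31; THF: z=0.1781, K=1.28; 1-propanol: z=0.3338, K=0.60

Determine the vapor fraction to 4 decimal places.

Newton iteration, ψ⁰ = 0.56:
  ψ = 0.5600: g = -0.00002, g' = -0.1332 → ψ = 0.5598
Converged at ψ = 0.5598.

ψ = 0.5598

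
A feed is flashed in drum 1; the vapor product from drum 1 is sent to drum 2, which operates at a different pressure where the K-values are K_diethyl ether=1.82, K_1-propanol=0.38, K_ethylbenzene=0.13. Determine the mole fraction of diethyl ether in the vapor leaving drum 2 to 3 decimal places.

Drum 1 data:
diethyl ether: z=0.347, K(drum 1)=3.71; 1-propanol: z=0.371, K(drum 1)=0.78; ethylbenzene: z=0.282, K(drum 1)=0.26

Drum 1:
Rachford–Rice: g(ψ₁) = Σ zᵢ(Kᵢ−1)/(1+ψ₁(Kᵢ−1)) = 0.
g(0) = ΣzᵢKᵢ − 1 = 0.650 and g(1) = 1 − Σzᵢ/Kᵢ = -0.654, so a root lies in (0, 1).
Newton–Raphson from ψ₁ = 0.62:
  ψ₁ = 0.620: g = -0.1292, g' = -0.906 → ψ₁ = 0.477
  ψ₁ = 0.477: g = -0.0039, g' = -0.876 → ψ₁ = 0.473
Converged at ψ₁ = 0.473.
Drum-1 compositions:
  diethyl ether: x = 0.152, y = 0.564
  1-propanol: x = 0.414, y = 0.323
  ethylbenzene: x = 0.434, y = 0.113
Drum-2 feed = drum-1 vapor: z₂ = (0.5642, 0.3230, 0.1128).
Drum 2:
Let ψ₂ = V/F and solve Σ zᵢ(Kᵢ−1)/(1+ψ₂(Kᵢ−1)) = 0.
Feasibility: ΣzᵢKᵢ = 1.164, Σzᵢ/Kᵢ = 2.028 — both > 1, two phases present.
Newton iteration, ψ₂⁰ = 0.49:
  ψ₂ = 0.490: g = -0.1286, g' = -0.709 → ψ₂ = 0.308
  ψ₂ = 0.308: g = -0.0125, g' = -0.591 → ψ₂ = 0.287
Converged at ψ₂ = 0.287.
  diethyl ether: x = 0.457, y = 0.831
  1-propanol: x = 0.393, y = 0.149
  ethylbenzene: x = 0.150, y = 0.020

y_diethyl ether (drum 2) = 0.831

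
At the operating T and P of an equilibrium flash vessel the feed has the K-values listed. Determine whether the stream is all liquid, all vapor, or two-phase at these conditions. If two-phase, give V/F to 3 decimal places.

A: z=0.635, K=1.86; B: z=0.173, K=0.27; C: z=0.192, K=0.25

two-phase, V/F = 0.433

ΣzᵢKᵢ = 1.276; Σzᵢ/Kᵢ = 1.750.
Both exceed 1, so a two-phase solution exists.
Newton iteration, ψ⁰ = 0.34:
  ψ = 0.340: g = 0.0613, g' = -0.639 → ψ = 0.436
  ψ = 0.436: g = -0.0020, g' = -0.685 → ψ = 0.433
Converged at ψ = 0.433.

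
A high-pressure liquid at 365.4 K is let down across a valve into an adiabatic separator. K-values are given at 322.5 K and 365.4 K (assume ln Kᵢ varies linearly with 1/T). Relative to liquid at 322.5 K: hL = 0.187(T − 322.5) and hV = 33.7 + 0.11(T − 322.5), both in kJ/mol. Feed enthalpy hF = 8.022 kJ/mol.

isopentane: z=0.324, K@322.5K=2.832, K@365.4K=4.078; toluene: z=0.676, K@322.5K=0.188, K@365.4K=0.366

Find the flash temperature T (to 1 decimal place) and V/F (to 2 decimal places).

T = 340.4 K, V/F = 0.14

Adiabatic flash: solve Rachford–Rice at each trial T, then check hF = ψ·hV(T) + (1−ψ)·hL(T).
  T = 322.5 K: K = (2.832, 0.188), RR gives ψ = 0.030, H_out = 1.012 kJ/mol
  T = 365.4 K: K = (4.078, 0.366), RR gives ψ = 0.291, H_out = 16.880 kJ/mol
  T = 343.9 K: K = (3.436, 0.268), RR gives ψ = 0.165, H_out = 9.286 kJ/mol
  T = 333.2 K: K = (3.129, 0.226), RR gives ψ = 0.101, H_out = 5.317 kJ/mol
  T = 338.5 K: K = (3.280, 0.246), RR gives ψ = 0.133, H_out = 7.313 kJ/mol
  T = 341.2 K: K = (3.357, 0.257), RR gives ψ = 0.149, H_out = 8.306 kJ/mol
  T = 339.9 K: K = (3.320, 0.251), RR gives ψ = 0.141, H_out = 7.830 kJ/mol
Linear interpolation between T = 339.9 (H_out = 7.830) and T = 341.2 (H_out = 8.306) on hF = 8.022 gives T ≈ 340.4 K, at which ψ = 0.14.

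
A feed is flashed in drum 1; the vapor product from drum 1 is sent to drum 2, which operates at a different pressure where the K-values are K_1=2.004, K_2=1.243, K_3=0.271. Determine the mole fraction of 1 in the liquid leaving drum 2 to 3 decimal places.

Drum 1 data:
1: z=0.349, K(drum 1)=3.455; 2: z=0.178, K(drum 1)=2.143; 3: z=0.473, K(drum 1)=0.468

x_1 (drum 2) = 0.314

Drum 1:
Newton iteration, ψ₁⁰ = 0.51:
  ψ₁ = 0.510: g = 0.1636, g' = -0.760 → ψ₁ = 0.725
  ψ₁ = 0.725: g = 0.0095, g' = -0.697 → ψ₁ = 0.739
Converged at ψ₁ = 0.739.
Drum-1 compositions:
  1: x = 0.124, y = 0.428
  2: x = 0.096, y = 0.207
  3: x = 0.780, y = 0.365
Drum-2 feed = drum-1 vapor: z₂ = (0.4284, 0.2068, 0.3648).
Drum 2:
Material balance + equilibrium reduce to Σ zᵢ(Kᵢ−1)/(1+ψ₂(Kᵢ−1)) = 0.
Check two-phase: ΣzᵢKᵢ = 1.214 > 1 and Σzᵢ/Kᵢ = 1.726 > 1, so g(0) = 0.214 > 0 and g(1) = -0.726 < 0.
Newton iteration, ψ₂⁰ = 0.5:
  ψ₂ = 0.500: g = -0.0873, g' = -0.681 → ψ₂ = 0.372
  ψ₂ = 0.372: g = -0.0056, g' = -0.604 → ψ₂ = 0.363
Converged at ψ₂ = 0.363.
  1: x = 0.314, y = 0.629
  2: x = 0.190, y = 0.236
  3: x = 0.496, y = 0.134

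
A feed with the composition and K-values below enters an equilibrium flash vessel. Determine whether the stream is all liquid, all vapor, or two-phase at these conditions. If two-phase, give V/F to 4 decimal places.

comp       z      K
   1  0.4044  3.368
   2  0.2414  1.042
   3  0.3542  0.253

two-phase, V/F = 0.5265

ΣzᵢKᵢ = 1.7032; Σzᵢ/Kᵢ = 1.7517.
Both exceed 1, so a two-phase solution exists.
Newton iteration, ψ⁰ = 0.35:
  ψ = 0.3500: g = 0.17537, g' = -1.0408 → ψ = 0.5185
  ψ = 0.5185: g = 0.00792, g' = -0.9838 → ψ = 0.5265
Converged at ψ = 0.5265.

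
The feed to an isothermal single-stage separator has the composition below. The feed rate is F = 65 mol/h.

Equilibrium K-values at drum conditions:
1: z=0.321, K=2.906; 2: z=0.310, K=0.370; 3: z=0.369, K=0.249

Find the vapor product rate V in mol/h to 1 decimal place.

Material balance + equilibrium reduce to Σ zᵢ(Kᵢ−1)/(1+ψ(Kᵢ−1)) = 0.
g(0) = ΣzᵢKᵢ − 1 = 0.139 and g(1) = 1 − Σzᵢ/Kᵢ = -1.430, so a root lies in (0, 1).
Newton iteration, ψ⁰ = 0.5:
  ψ = 0.500: g = -0.4156, g' = -1.102 → ψ = 0.123
  ψ = 0.123: g = -0.0211, g' = -1.163 → ψ = 0.105
Converged at ψ = 0.105.
Then V = ψ·F = 0.1049·65 = 6.8 mol/h and L = F − V = 58.2 mol/h.

V = 6.8 mol/h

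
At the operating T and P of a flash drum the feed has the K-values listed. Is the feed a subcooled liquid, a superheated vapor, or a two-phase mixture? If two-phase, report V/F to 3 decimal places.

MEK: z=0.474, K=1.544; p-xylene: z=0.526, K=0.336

ΣzᵢKᵢ = 0.909; Σzᵢ/Kᵢ = 1.872.
Since ΣzᵢKᵢ < 1 the mixture is below its bubble point — single liquid phase.

subcooled liquid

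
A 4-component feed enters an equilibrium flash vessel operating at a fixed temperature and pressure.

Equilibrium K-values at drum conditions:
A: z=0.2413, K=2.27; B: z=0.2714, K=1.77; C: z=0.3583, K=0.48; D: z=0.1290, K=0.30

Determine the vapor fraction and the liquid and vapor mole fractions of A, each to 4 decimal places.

Let ψ = V/F and solve Σ zᵢ(Kᵢ−1)/(1+ψ(Kᵢ−1)) = 0.
g(0) = ΣzᵢKᵢ − 1 = 0.2388 and g(1) = 1 − Σzᵢ/Kᵢ = -0.4361, so a root lies in (0, 1).
Newton iteration, ψ⁰ = 0.5:
  ψ = 0.5000: g = -0.05238, g' = -0.5560 → ψ = 0.4058
  ψ = 0.4058: g = -0.00081, g' = -0.5419 → ψ = 0.4043
Converged at ψ = 0.4043.
Compositions from xᵢ = zᵢ/(1+ψ(Kᵢ−1)), yᵢ = Kᵢxᵢ:
  A: x = 0.1594, y = 0.3619
  B: x = 0.2070, y = 0.3663
  C: x = 0.4537, y = 0.2178
  D: x = 0.1799, y = 0.0540

ψ = 0.4043, x_A = 0.1594, y_A = 0.3619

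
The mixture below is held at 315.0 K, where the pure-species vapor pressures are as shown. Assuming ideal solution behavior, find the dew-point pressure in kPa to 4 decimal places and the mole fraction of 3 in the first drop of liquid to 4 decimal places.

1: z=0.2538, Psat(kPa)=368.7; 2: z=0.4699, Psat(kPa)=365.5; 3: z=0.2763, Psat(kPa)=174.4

Pdew = 281.0339 kPa, x_3 = 0.4452

At the dew point ψ → 1, so Σzᵢ/Kᵢ = 1 with Kᵢ = Pᵢˢᵃᵗ/P ⇒ 1/P = Σzᵢ/Pᵢˢᵃᵗ.
1/P = 0.2538/368.7 + 0.4699/365.5 + 0.2763/174.4 = 0.0035583 ⇒ P = 281.0339 kPa
xᵢ = zᵢP/Pᵢˢᵃᵗ ⇒ x_3 = 0.2763·281.0339/174.4 = 0.4452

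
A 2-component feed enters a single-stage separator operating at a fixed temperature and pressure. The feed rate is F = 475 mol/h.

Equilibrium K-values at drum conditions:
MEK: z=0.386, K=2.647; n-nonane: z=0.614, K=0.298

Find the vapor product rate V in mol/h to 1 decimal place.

V = 84.1 mol/h

Material balance + equilibrium reduce to Σ zᵢ(Kᵢ−1)/(1+ψ(Kᵢ−1)) = 0.
g(0) = ΣzᵢKᵢ − 1 = 0.205 and g(1) = 1 − Σzᵢ/Kᵢ = -1.206, so a root lies in (0, 1).
Binary case is linear: z₁(K₁−1)(1+ψ(K₂−1)) + z₂(K₂−1)(1+ψ(K₁−1)) = 0
⇒ ψ = [z₁(K₁−1)+z₂(K₂−1)] / [−(K₁−1)(K₂−1)] = 0.2047/1.1562 = 0.177
Then V = ψ·F = 0.1771·475 = 84.1 mol/h and L = F − V = 390.9 mol/h.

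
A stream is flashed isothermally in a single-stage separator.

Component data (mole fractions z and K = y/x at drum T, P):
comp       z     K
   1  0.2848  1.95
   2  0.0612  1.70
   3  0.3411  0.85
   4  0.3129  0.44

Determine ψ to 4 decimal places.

Newton–Raphson from ψ = 0.61:
  ψ = 0.6100: g = -0.12114, g' = -0.3534 → ψ = 0.2672
  ψ = 0.2672: g = -0.00749, g' = -0.3288 → ψ = 0.2444
  ψ = 0.2444: g = 0.00003, g' = -0.3311 → ψ = 0.2445
Converged at ψ = 0.2445.

ψ = 0.2445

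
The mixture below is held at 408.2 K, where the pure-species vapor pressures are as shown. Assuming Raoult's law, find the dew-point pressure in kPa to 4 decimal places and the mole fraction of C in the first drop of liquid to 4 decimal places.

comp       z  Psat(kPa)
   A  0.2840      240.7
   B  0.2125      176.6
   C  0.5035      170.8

At the dew point ψ → 1, so Σzᵢ/Kᵢ = 1 with Kᵢ = Pᵢˢᵃᵗ/P ⇒ 1/P = Σzᵢ/Pᵢˢᵃᵗ.
1/P = 0.2840/240.7 + 0.2125/176.6 + 0.5035/170.8 = 0.0053311 ⇒ P = 187.5797 kPa
xᵢ = zᵢP/Pᵢˢᵃᵗ ⇒ x_C = 0.5035·187.5797/170.8 = 0.5530

Pdew = 187.5797 kPa, x_C = 0.5530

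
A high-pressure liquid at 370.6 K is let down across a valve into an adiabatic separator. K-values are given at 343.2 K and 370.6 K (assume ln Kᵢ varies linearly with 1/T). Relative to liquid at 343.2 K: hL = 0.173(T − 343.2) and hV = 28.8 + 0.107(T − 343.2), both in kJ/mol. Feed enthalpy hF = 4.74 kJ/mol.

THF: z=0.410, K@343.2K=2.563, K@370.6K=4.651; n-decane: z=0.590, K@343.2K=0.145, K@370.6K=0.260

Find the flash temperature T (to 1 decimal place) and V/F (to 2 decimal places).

Adiabatic flash: solve Rachford–Rice at each trial T, then check hF = ψ·hV(T) + (1−ψ)·hL(T).
  T = 343.2 K: K = (2.563, 0.145), RR gives ψ = 0.102, H_out = 2.939 kJ/mol
  T = 370.6 K: K = (4.651, 0.260), RR gives ψ = 0.392, H_out = 15.333 kJ/mol
  T = 356.9 K: K = (3.492, 0.196), RR gives ψ = 0.273, H_out = 9.998 kJ/mol
  T = 350.0 K: K = (2.997, 0.169), RR gives ψ = 0.198, H_out = 6.791 kJ/mol
  T = 346.6 K: K = (2.774, 0.157), RR gives ψ = 0.154, H_out = 4.976 kJ/mol
  T = 344.9 K: K = (2.667, 0.151), RR gives ψ = 0.129, H_out = 3.990 kJ/mol
Linear interpolation between T = 344.9 (H_out = 3.990) and T = 346.6 (H_out = 4.976) on hF = 4.74 gives T ≈ 346.2 K, at which ψ = 0.15.

T = 346.2 K, V/F = 0.15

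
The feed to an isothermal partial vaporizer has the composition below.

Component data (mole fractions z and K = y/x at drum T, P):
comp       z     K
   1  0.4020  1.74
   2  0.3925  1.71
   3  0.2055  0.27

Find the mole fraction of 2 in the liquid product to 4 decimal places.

Rachford–Rice: g(V/F) = Σ zᵢ(Kᵢ−1)/(1+V/F(Kᵢ−1)) = 0.
Feasibility: ΣzᵢKᵢ = 1.4261, Σzᵢ/Kᵢ = 1.2217 — both > 1, two phases present.
Newton–Raphson from V/F = 0.63:
  V/F = 0.6300: g = 0.11769, g' = -0.5723 → V/F = 0.8356
  V/F = 0.8356: g = -0.02596, g' = -0.8821 → V/F = 0.8062
  V/F = 0.8062: g = -0.00104, g' = -0.8132 → V/F = 0.8049
Converged at V/F = 0.8049.
Compositions from xᵢ = zᵢ/(1+V/F(Kᵢ−1)), yᵢ = Kᵢxᵢ:
  1: x = 0.2519, y = 0.4384
  2: x = 0.2498, y = 0.4271
  3: x = 0.4983, y = 0.1345

x_2 = 0.2498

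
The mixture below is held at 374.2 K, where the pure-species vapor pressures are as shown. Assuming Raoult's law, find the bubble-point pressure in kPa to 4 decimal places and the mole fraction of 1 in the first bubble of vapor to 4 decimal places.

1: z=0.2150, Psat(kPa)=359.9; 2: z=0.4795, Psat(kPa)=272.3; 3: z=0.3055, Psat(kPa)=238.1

Pbub = 280.6859 kPa, y_1 = 0.2757

At the bubble point ψ → 0, so ΣzᵢKᵢ = 1 with Kᵢ = Pᵢˢᵃᵗ/P ⇒ P = ΣzᵢPᵢˢᵃᵗ.
P = 0.2150·359.9 + 0.4795·272.3 + 0.3055·238.1 = 280.6859 kPa
yᵢ = zᵢPᵢˢᵃᵗ/P ⇒ y_1 = 0.2150·359.9/280.6859 = 0.2757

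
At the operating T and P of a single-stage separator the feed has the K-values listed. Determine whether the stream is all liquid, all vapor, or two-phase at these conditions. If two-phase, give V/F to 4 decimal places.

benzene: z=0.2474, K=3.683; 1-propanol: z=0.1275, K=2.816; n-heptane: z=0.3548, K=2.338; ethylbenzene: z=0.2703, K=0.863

ΣzᵢKᵢ = 2.3330; Σzᵢ/Kᵢ = 0.5774.
Since Σzᵢ/Kᵢ < 1 the mixture is above its dew point — single vapor phase.

all vapor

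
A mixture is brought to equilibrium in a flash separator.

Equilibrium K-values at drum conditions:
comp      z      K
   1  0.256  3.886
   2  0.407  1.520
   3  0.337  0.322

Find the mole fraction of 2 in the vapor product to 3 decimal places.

Rachford–Rice: g(V/F) = Σ zᵢ(Kᵢ−1)/(1+V/F(Kᵢ−1)) = 0.
Feasibility: ΣzᵢKᵢ = 1.722, Σzᵢ/Kᵢ = 1.380 — both > 1, two phases present.
Newton–Raphson from V/F = 0.5:
  V/F = 0.500: g = 0.1247, g' = -0.781 → V/F = 0.660
  V/F = 0.660: g = -0.0014, g' = -0.821 → V/F = 0.658
Converged at V/F = 0.658.
Compositions from xᵢ = zᵢ/(1+V/F(Kᵢ−1)), yᵢ = Kᵢxᵢ:
  1: x = 0.088, y = 0.343
  2: x = 0.303, y = 0.461
  3: x = 0.608, y = 0.196

y_2 = 0.461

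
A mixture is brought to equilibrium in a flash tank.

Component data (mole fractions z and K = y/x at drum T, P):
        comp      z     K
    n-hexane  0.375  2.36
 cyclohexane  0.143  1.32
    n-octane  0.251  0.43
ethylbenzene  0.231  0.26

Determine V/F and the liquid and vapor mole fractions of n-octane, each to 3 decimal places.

V/F = 0.317, x_n-octane = 0.306, y_n-octane = 0.132

Material balance + equilibrium reduce to Σ zᵢ(Kᵢ−1)/(1+V/F(Kᵢ−1)) = 0.
Feasibility: ΣzᵢKᵢ = 1.242, Σzᵢ/Kᵢ = 1.739 — both > 1, two phases present.
Iterate (Newton) starting at V/F = 0.38:
  V/F = 0.380: g = -0.0434, g' = -0.691 → V/F = 0.317
Converged at V/F = 0.317.
Compositions from xᵢ = zᵢ/(1+V/F(Kᵢ−1)), yᵢ = Kᵢxᵢ:
  n-hexane: x = 0.262, y = 0.618
  cyclohexane: x = 0.130, y = 0.171
  n-octane: x = 0.306, y = 0.132
  ethylbenzene: x = 0.302, y = 0.078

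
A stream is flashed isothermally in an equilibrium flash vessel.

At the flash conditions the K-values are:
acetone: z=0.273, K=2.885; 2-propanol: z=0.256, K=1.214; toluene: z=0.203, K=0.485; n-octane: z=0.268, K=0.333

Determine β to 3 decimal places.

Newton iteration, β⁰ = 0.5:
  β = 0.500: g = -0.0946, g' = -0.633 → β = 0.350
Converged at β = 0.350.

β = 0.350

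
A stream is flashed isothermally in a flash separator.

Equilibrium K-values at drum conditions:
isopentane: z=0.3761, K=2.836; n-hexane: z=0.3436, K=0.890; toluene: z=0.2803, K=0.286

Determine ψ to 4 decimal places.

ψ = 0.5126

Material balance + equilibrium reduce to Σ zᵢ(Kᵢ−1)/(1+ψ(Kᵢ−1)) = 0.
Check two-phase: ΣzᵢKᵢ = 1.4526 > 1 and Σzᵢ/Kᵢ = 1.4988 > 1, so g(0) = 0.4526 > 0 and g(1) = -0.4988 < 0.
Iterate (Newton) starting at ψ = 0.5:
  ψ = 0.5000: g = 0.00877, g' = -0.6949 → ψ = 0.5126
Converged at ψ = 0.5126.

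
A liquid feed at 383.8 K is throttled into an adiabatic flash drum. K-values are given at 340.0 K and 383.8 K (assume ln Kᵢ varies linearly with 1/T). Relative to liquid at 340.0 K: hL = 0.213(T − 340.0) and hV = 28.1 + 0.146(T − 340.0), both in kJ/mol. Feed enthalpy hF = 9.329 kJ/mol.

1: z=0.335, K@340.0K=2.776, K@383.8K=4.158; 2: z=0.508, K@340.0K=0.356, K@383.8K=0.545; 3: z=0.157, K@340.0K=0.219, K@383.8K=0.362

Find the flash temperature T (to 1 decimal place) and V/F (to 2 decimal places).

Adiabatic flash: solve Rachford–Rice at each trial T, then check hF = ψ·hV(T) + (1−ψ)·hL(T).
  T = 340.0 K: K = (2.776, 0.356, 0.219), RR gives ψ = 0.121, H_out = 3.387 kJ/mol
  T = 383.8 K: K = (4.158, 0.545, 0.362), RR gives ψ = 0.457, H_out = 20.824 kJ/mol
  T = 361.9 K: K = (3.439, 0.446, 0.286), RR gives ψ = 0.292, H_out = 12.441 kJ/mol
  T = 350.9 K: K = (3.099, 0.400, 0.251), RR gives ψ = 0.210, H_out = 8.058 kJ/mol
  T = 356.4 K: K = (3.267, 0.423, 0.268), RR gives ψ = 0.251, H_out = 10.279 kJ/mol
  T = 353.6 K: K = (3.181, 0.411, 0.259), RR gives ψ = 0.230, H_out = 9.157 kJ/mol
  T = 355.0 K: K = (3.224, 0.417, 0.264), RR gives ψ = 0.241, H_out = 9.720 kJ/mol
Linear interpolation between T = 353.6 (H_out = 9.157) and T = 355.0 (H_out = 9.720) on hF = 9.329 gives T ≈ 354.0 K, at which ψ = 0.23.

T = 354.0 K, V/F = 0.23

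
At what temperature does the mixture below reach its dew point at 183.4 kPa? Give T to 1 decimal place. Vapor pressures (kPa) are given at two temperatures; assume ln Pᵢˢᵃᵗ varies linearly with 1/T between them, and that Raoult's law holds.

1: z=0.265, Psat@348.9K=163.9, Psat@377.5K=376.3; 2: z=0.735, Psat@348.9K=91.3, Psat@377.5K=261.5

Dew-point temperature: Σzᵢ·P/Pᵢˢᵃᵗ(T) = 1. Interpolate ln Pᵢˢᵃᵗ = aᵢ + bᵢ/T.
  T = 348.9 K: ΣzᵢP/Pᵢˢᵃᵗ = 1.7730
  T = 377.5 K: ΣzᵢP/Pᵢˢᵃᵗ = 0.6446
  T = 363.2 K: ΣzᵢP/Pᵢˢᵃᵗ = 1.0470
  T = 370.4 K: ΣzᵢP/Pᵢˢᵃᵗ = 0.8162
  T = 366.8 K: ΣzᵢP/Pᵢˢᵃᵗ = 0.9232
  T = 365.0 K: ΣzᵢP/Pᵢˢᵃᵗ = 0.9829
Interpolating between 363.2 K and 365.0 K gives T ≈ 364.5 K.

T = 364.5 K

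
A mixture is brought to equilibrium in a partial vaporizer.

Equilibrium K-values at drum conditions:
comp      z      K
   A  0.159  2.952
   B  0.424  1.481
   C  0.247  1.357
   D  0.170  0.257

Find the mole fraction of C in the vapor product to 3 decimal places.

Iterate (Newton) starting at β = 0.31:
  β = 0.310: g = 0.2861, g' = -0.493 → β = 0.890
  β = 0.890: g = -0.0497, g' = -0.965 → β = 0.838
  β = 0.838: g = -0.0041, g' = -0.816 → β = 0.833
Converged at β = 0.833.
Compositions from xᵢ = zᵢ/(1+β(Kᵢ−1)), yᵢ = Kᵢxᵢ:
  A: x = 0.061, y = 0.179
  B: x = 0.303, y = 0.448
  C: x = 0.190, y = 0.258
  D: x = 0.446, y = 0.115

y_C = 0.258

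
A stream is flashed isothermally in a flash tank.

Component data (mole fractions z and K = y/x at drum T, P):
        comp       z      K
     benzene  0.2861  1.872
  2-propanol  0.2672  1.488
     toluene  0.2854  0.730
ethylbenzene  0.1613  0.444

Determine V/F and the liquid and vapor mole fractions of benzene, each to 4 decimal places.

Material balance + equilibrium reduce to Σ zᵢ(Kᵢ−1)/(1+V/F(Kᵢ−1)) = 0.
Check two-phase: ΣzᵢKᵢ = 1.2131 > 1 and Σzᵢ/Kᵢ = 1.0866 > 1, so g(0) = 0.2131 > 0 and g(1) = -0.0866 < 0.
Newton iteration, V/F⁰ = 0.38:
  V/F = 0.3800: g = 0.09781, g' = -0.2740 → V/F = 0.7370
  V/F = 0.7370: g = -0.00036, g' = -0.2906 → V/F = 0.7357
Converged at V/F = 0.7357.
Compositions from xᵢ = zᵢ/(1+V/F(Kᵢ−1)), yᵢ = Kᵢxᵢ:
  benzene: x = 0.1743, y = 0.3263
  2-propanol: x = 0.1966, y = 0.2926
  toluene: x = 0.3561, y = 0.2600
  ethylbenzene: x = 0.2730, y = 0.1212

V/F = 0.7357, x_benzene = 0.1743, y_benzene = 0.3263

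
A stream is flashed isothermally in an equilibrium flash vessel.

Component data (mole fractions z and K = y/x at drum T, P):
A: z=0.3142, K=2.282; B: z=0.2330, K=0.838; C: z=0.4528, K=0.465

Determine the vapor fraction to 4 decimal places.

Rachford–Rice: g(ψ) = Σ zᵢ(Kᵢ−1)/(1+ψ(Kᵢ−1)) = 0.
Check two-phase: ΣzᵢKᵢ = 1.1228 > 1 and Σzᵢ/Kᵢ = 1.3895 > 1, so g(0) = 0.1228 > 0 and g(1) = -0.3895 < 0.
Newton–Raphson from ψ = 0.69:
  ψ = 0.6900: g = -0.21276, g' = -0.4788 → ψ = 0.2456
  ψ = 0.2456: g = -0.01187, g' = -0.4771 → ψ = 0.2208
  ψ = 0.2208: g = 0.00012, g' = -0.4869 → ψ = 0.2210
Converged at ψ = 0.2210.

ψ = 0.2210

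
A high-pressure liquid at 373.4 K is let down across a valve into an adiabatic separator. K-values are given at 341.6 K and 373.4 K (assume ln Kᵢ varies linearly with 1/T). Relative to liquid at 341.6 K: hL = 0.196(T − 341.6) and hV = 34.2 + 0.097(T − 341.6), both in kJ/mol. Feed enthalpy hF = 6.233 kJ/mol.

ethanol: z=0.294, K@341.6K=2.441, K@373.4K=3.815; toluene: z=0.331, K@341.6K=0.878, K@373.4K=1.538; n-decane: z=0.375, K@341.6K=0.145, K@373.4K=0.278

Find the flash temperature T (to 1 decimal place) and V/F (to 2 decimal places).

Adiabatic flash: solve Rachford–Rice at each trial T, then check hF = ψ·hV(T) + (1−ψ)·hL(T).
  T = 341.6 K: K = (2.441, 0.878, 0.145), RR gives ψ = 0.074, H_out = 2.522 kJ/mol
  T = 373.4 K: K = (3.815, 1.538, 0.278), RR gives ψ = 0.564, H_out = 23.737 kJ/mol
  T = 357.5 K: K = (3.082, 1.177, 0.204), RR gives ψ = 0.345, H_out = 14.359 kJ/mol
  T = 349.6 K: K = (2.752, 1.021, 0.173), RR gives ψ = 0.219, H_out = 8.894 kJ/mol
  T = 345.6 K: K = (2.594, 0.948, 0.158), RR gives ψ = 0.149, H_out = 5.832 kJ/mol
  T = 347.6 K: K = (2.672, 0.984, 0.165), RR gives ψ = 0.185, H_out = 7.391 kJ/mol
Linear interpolation between T = 345.6 (H_out = 5.832) and T = 347.6 (H_out = 7.391) on hF = 6.233 gives T ≈ 346.1 K, at which ψ = 0.16.

T = 346.1 K, V/F = 0.16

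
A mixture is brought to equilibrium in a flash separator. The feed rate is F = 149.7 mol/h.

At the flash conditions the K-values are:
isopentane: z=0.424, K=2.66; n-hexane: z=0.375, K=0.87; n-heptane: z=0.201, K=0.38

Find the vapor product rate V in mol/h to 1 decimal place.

V = 119.9 mol/h

Material balance + equilibrium reduce to Σ zᵢ(Kᵢ−1)/(1+β(Kᵢ−1)) = 0.
g(0) = ΣzᵢKᵢ − 1 = 0.530 and g(1) = 1 − Σzᵢ/Kᵢ = -0.119, so a root lies in (0, 1).
Iterate (Newton) starting at β = 0.52:
  β = 0.520: g = 0.1416, g' = -0.512 → β = 0.796
  β = 0.796: g = 0.0026, g' = -0.526 → β = 0.801
Converged at β = 0.801.
Then V = β·F = 0.8013·149.7 = 119.9 mol/h and L = F − V = 29.8 mol/h.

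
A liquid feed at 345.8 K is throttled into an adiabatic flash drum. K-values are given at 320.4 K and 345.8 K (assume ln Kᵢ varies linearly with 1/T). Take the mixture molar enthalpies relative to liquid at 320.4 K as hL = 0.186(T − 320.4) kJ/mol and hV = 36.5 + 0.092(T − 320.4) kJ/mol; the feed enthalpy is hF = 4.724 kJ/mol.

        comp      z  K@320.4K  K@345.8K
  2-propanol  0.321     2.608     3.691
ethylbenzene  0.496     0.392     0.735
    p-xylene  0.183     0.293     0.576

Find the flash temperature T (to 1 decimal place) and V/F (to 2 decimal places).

Adiabatic flash: solve Rachford–Rice at each trial T, then check hF = ψ·hV(T) + (1−ψ)·hL(T).
  T = 320.4 K: K = (2.608, 0.392, 0.293), RR gives ψ = 0.083, H_out = 3.043 kJ/mol
  T = 345.8 K: K = (3.691, 0.735, 0.576), RR gives ψ = 0.772, H_out = 31.068 kJ/mol
  T = 333.1 K: K = (3.123, 0.543, 0.416), RR gives ψ = 0.332, H_out = 14.092 kJ/mol
  T = 326.8 K: K = (2.861, 0.464, 0.351), RR gives ψ = 0.201, H_out = 8.401 kJ/mol
  T = 323.6 K: K = (2.733, 0.427, 0.321), RR gives ψ = 0.141, H_out = 5.706 kJ/mol
  T = 322.0 K: K = (2.670, 0.409, 0.307), RR gives ψ = 0.112, H_out = 4.375 kJ/mol
Linear interpolation between T = 322.0 (H_out = 4.375) and T = 323.6 (H_out = 5.706) on hF = 4.724 gives T ≈ 322.4 K, at which ψ = 0.12.

T = 322.4 K, V/F = 0.12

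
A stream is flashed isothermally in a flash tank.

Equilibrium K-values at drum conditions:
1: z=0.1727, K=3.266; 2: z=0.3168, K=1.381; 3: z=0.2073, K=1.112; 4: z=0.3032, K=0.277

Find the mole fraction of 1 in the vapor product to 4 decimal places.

Rachford–Rice: g(V/F) = Σ zᵢ(Kᵢ−1)/(1+V/F(Kᵢ−1)) = 0.
Feasibility: ΣzᵢKᵢ = 1.3160, Σzᵢ/Kᵢ = 1.5633 — both > 1, two phases present.
Iterate (Newton) starting at V/F = 0.5:
  V/F = 0.5000: g = -0.03648, g' = -0.6184 → V/F = 0.4410
  V/F = 0.4410: g = -0.00063, g' = -0.5995 → V/F = 0.4400
Converged at V/F = 0.4400.
Compositions from xᵢ = zᵢ/(1+V/F(Kᵢ−1)), yᵢ = Kᵢxᵢ:
  1: x = 0.0865, y = 0.2825
  2: x = 0.2713, y = 0.3747
  3: x = 0.1976, y = 0.2197
  4: x = 0.4446, y = 0.1232

y_1 = 0.2825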